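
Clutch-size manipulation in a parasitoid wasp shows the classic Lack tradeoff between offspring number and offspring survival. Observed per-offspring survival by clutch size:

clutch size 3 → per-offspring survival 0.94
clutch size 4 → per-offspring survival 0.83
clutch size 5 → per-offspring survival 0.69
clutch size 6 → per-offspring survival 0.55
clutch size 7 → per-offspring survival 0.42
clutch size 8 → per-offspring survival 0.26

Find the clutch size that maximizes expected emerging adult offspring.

5

Expected emerging adult offspring = c × s(c):
  c=3: 3 × 0.94 = 2.820
  c=4: 4 × 0.83 = 3.320
  c=5: 5 × 0.69 = 3.450
  c=6: 6 × 0.55 = 3.300
  c=7: 7 × 0.42 = 2.940
  c=8: 8 × 0.26 = 2.080
Maximum at c = 5 (3.450 emerging adult offspring).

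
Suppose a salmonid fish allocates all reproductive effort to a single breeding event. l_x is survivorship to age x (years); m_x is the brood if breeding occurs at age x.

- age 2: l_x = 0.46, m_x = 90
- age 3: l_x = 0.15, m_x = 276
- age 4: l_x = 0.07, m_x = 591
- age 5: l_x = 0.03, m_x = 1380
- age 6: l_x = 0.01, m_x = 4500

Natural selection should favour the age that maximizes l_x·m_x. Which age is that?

6

Expected offspring if breeding at age x = l_x × m_x:
  age 2: 0.46 × 90 = 41.400
  age 3: 0.15 × 276 = 41.400
  age 4: 0.07 × 591 = 41.370
  age 5: 0.03 × 1380 = 41.400
  age 6: 0.01 × 4500 = 45.000
Maximum at age 6 (45.000).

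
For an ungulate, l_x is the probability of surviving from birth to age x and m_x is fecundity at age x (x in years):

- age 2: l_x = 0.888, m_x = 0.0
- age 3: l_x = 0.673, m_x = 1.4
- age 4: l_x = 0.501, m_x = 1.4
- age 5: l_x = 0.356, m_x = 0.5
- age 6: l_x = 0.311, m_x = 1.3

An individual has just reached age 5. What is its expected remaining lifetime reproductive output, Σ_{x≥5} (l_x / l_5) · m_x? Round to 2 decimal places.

1.64

l_5 = 0.356. Conditional survival from age 5 to x is l_x / l_5.
  x=5: (0.356/0.356) × 0.5 = 0.5000
  x=6: (0.311/0.356) × 1.3 = 1.1357
Sum = 0.5000 + 1.1357 = 1.6357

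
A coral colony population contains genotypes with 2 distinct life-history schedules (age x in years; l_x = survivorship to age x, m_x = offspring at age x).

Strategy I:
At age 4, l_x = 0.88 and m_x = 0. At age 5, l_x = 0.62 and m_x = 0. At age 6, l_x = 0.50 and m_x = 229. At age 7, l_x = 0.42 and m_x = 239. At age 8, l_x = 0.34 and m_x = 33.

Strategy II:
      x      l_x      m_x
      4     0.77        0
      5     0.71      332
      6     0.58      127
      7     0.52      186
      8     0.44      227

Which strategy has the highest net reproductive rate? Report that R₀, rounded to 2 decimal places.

Strategy I: R₀ = 0.88×0 + 0.62×0 + 0.50×229 + 0.42×239 + 0.34×33 = 226.1000
Strategy II: R₀ = 0.77×0 + 0.71×332 + 0.58×127 + 0.52×186 + 0.44×227 = 505.9800
Highest R₀: strategy II with 505.9800.

505.98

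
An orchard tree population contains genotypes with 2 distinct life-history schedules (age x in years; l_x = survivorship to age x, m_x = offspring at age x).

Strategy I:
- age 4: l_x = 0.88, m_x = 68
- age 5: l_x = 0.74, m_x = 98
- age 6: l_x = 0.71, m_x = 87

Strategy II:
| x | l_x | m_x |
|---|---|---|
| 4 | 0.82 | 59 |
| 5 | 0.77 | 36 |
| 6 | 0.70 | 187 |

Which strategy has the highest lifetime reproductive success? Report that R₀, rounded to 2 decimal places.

Strategy I: R₀ = 0.88×68 + 0.74×98 + 0.71×87 = 194.1300
Strategy II: R₀ = 0.82×59 + 0.77×36 + 0.70×187 = 207.0000
Highest R₀: strategy II with 207.0000.

207.00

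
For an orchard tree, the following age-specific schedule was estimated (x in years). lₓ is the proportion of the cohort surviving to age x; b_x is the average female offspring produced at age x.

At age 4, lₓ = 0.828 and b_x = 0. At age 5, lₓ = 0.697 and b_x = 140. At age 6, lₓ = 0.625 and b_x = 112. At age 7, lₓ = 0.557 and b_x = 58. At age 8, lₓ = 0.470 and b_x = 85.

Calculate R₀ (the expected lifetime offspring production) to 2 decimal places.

239.84

R₀ = Σ lₓ b_x:
  age 4: 0.828 × 0 = 0.0000
  age 5: 0.697 × 140 = 97.5800
  age 6: 0.625 × 112 = 70.0000
  age 7: 0.557 × 58 = 32.3060
  age 8: 0.470 × 85 = 39.9500
R₀ = 0.0000 + 97.5800 + 70.0000 + 32.3060 + 39.9500 = 239.8360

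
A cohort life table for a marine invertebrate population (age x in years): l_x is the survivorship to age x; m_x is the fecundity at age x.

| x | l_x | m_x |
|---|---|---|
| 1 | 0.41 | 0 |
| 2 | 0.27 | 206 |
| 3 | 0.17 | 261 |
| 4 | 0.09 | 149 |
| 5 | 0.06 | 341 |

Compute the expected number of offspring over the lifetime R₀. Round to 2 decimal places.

R₀ = Σ l_x m_x:
  age 1: 0.41 × 0 = 0.0000
  age 2: 0.27 × 206 = 55.6200
  age 3: 0.17 × 261 = 44.3700
  age 4: 0.09 × 149 = 13.4100
  age 5: 0.06 × 341 = 20.4600
R₀ = 0.0000 + 55.6200 + 44.3700 + 13.4100 + 20.4600 = 133.8600

133.86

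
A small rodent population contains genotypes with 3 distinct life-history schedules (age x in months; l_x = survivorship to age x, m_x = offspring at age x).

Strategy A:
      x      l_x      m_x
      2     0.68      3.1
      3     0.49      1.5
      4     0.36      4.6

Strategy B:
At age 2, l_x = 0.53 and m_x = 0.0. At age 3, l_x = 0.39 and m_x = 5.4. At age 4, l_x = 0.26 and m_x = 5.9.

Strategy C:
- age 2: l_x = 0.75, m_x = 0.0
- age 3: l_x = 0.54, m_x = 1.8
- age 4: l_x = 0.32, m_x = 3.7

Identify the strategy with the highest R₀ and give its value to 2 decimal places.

Strategy A: R₀ = 0.68×3.1 + 0.49×1.5 + 0.36×4.6 = 4.4990
Strategy B: R₀ = 0.53×0.0 + 0.39×5.4 + 0.26×5.9 = 3.6400
Strategy C: R₀ = 0.75×0.0 + 0.54×1.8 + 0.32×3.7 = 2.1560
Highest R₀: strategy A with 4.4990.

4.50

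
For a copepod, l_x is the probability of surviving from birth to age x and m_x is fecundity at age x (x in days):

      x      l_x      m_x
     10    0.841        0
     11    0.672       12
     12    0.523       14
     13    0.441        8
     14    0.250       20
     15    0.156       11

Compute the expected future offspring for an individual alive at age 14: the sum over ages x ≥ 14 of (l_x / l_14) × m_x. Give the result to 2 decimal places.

l_14 = 0.250. Conditional survival from age 14 to x is l_x / l_14.
  x=14: (0.250/0.250) × 20 = 20.0000
  x=15: (0.156/0.250) × 11 = 6.8640
Sum = 20.0000 + 6.8640 = 26.8640

26.86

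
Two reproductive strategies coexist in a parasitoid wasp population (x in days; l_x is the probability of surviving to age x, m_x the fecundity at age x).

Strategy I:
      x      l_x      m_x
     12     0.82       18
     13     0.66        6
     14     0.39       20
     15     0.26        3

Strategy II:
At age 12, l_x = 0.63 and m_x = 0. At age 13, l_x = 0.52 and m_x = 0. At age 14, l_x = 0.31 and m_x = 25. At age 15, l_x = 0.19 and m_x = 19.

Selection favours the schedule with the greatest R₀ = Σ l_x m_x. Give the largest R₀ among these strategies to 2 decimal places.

27.30

Strategy I: R₀ = 0.82×18 + 0.66×6 + 0.39×20 + 0.26×3 = 27.3000
Strategy II: R₀ = 0.63×0 + 0.52×0 + 0.31×25 + 0.19×19 = 11.3600
Highest R₀: strategy I with 27.3000.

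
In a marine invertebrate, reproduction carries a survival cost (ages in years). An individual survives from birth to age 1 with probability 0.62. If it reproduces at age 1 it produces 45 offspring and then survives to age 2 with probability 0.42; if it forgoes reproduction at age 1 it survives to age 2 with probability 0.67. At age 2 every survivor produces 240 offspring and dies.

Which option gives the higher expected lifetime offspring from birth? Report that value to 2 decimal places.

breed at age 1: R₀ = 0.62 × (45 + 0.42 × 240) = 0.62 × 145.8000 = 90.3960
delay to age 2: R₀ = 0.62 × (0.67 × 240) = 0.62 × 160.8000 = 99.6960
Higher: delay to age 2 (99.6960).

99.70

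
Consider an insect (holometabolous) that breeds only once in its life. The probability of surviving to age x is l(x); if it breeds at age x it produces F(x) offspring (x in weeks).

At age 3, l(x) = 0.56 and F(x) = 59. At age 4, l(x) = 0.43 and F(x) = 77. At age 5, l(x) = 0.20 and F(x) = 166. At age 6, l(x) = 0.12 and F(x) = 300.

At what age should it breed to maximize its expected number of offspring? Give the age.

Expected offspring if breeding at age x = l(x) × F(x):
  age 3: 0.56 × 59 = 33.040
  age 4: 0.43 × 77 = 33.110
  age 5: 0.20 × 166 = 33.200
  age 6: 0.12 × 300 = 36.000
Maximum at age 6 (36.000).

6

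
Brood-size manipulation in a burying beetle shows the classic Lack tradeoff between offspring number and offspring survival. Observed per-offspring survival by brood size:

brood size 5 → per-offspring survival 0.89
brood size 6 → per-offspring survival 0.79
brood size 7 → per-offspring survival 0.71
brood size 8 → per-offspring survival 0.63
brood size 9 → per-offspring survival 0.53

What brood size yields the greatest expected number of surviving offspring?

Expected surviving offspring = c × s(c):
  c=5: 5 × 0.89 = 4.450
  c=6: 6 × 0.79 = 4.740
  c=7: 7 × 0.71 = 4.970
  c=8: 8 × 0.63 = 5.040
  c=9: 9 × 0.53 = 4.770
Maximum at c = 8 (5.040 surviving offspring).

8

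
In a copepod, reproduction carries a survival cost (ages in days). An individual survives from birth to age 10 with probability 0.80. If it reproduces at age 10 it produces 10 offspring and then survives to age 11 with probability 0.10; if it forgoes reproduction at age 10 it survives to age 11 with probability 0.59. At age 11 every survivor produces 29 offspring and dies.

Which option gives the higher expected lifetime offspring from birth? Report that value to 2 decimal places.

breed at age 10: R₀ = 0.80 × (10 + 0.10 × 29) = 0.80 × 12.9000 = 10.3200
delay to age 11: R₀ = 0.80 × (0.59 × 29) = 0.80 × 17.1100 = 13.6880
Higher: delay to age 11 (13.6880).

13.69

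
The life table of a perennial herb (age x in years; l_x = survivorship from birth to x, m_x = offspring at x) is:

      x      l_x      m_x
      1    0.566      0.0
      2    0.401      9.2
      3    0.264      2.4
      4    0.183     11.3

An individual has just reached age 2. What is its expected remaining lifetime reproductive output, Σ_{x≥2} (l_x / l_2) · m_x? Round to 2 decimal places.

15.94

l_2 = 0.401. Conditional survival from age 2 to x is l_x / l_2.
  x=2: (0.401/0.401) × 9.2 = 9.2000
  x=3: (0.264/0.401) × 2.4 = 1.5800
  x=4: (0.183/0.401) × 11.3 = 5.1569
Sum = 9.2000 + 1.5800 + 5.1569 = 15.9369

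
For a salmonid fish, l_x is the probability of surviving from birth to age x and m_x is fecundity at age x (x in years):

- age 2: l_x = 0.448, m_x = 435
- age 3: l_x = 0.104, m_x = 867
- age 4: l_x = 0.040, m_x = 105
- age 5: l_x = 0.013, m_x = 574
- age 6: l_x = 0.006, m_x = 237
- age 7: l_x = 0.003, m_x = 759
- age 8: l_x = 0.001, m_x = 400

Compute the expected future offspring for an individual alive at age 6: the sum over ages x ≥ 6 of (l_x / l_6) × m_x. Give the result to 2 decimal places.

l_6 = 0.006. Conditional survival from age 6 to x is l_x / l_6.
  x=6: (0.006/0.006) × 237 = 237.0000
  x=7: (0.003/0.006) × 759 = 379.5000
  x=8: (0.001/0.006) × 400 = 66.6667
Sum = 237.0000 + 379.5000 + 66.6667 = 683.1667

683.17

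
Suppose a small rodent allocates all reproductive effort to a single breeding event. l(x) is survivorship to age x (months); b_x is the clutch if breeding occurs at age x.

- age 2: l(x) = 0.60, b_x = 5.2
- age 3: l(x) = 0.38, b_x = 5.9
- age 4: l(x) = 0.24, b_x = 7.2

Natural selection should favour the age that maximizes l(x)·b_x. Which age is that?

Expected offspring if breeding at age x = l(x) × b_x:
  age 2: 0.60 × 5.2 = 3.120
  age 3: 0.38 × 5.9 = 2.242
  age 4: 0.24 × 7.2 = 1.728
Maximum at age 2 (3.120).

2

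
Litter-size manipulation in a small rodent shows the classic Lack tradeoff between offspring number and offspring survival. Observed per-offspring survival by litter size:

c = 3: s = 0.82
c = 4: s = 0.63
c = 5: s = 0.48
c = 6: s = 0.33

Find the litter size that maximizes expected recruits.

Expected recruits = c × s(c):
  c=3: 3 × 0.82 = 2.460
  c=4: 4 × 0.63 = 2.520
  c=5: 5 × 0.48 = 2.400
  c=6: 6 × 0.33 = 1.980
Maximum at c = 4 (2.520 recruits).

4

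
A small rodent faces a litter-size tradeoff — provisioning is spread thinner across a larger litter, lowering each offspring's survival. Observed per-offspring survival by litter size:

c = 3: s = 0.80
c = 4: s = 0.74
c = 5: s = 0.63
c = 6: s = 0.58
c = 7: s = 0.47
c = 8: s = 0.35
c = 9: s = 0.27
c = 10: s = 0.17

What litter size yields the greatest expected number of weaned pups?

Expected weaned pups = c × s(c):
  c=3: 3 × 0.80 = 2.400
  c=4: 4 × 0.74 = 2.960
  c=5: 5 × 0.63 = 3.150
  c=6: 6 × 0.58 = 3.480
  c=7: 7 × 0.47 = 3.290
  c=8: 8 × 0.35 = 2.800
  c=9: 9 × 0.27 = 2.430
  c=10: 10 × 0.17 = 1.700
Maximum at c = 6 (3.480 weaned pups).

6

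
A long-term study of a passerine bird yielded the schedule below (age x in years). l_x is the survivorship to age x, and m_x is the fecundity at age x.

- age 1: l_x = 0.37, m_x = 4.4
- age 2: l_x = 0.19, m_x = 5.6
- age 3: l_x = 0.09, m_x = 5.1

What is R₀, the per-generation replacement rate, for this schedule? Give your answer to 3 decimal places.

3.151

R₀ = Σ l_x m_x:
  age 1: 0.37 × 4.4 = 1.6280
  age 2: 0.19 × 5.6 = 1.0640
  age 3: 0.09 × 5.1 = 0.4590
R₀ = 1.6280 + 1.0640 + 0.4590 = 3.1510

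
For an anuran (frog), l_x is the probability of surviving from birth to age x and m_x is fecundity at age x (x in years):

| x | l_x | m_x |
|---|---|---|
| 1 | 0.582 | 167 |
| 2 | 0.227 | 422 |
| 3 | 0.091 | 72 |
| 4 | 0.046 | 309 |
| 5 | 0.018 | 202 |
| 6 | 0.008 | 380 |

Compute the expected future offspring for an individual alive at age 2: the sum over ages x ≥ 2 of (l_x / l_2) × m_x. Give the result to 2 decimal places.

542.89

l_2 = 0.227. Conditional survival from age 2 to x is l_x / l_2.
  x=2: (0.227/0.227) × 422 = 422.0000
  x=3: (0.091/0.227) × 72 = 28.8634
  x=4: (0.046/0.227) × 309 = 62.6167
  x=5: (0.018/0.227) × 202 = 16.0176
  x=6: (0.008/0.227) × 380 = 13.3921
Sum = 422.0000 + 28.8634 + 62.6167 + 16.0176 + 13.3921 = 542.8899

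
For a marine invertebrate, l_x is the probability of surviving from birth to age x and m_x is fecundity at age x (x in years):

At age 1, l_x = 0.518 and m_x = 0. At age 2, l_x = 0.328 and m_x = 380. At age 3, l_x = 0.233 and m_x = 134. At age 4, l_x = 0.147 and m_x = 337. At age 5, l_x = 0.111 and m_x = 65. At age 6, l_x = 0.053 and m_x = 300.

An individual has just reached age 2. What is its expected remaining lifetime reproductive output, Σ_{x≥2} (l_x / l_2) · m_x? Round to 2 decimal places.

l_2 = 0.328. Conditional survival from age 2 to x is l_x / l_2.
  x=2: (0.328/0.328) × 380 = 380.0000
  x=3: (0.233/0.328) × 134 = 95.1890
  x=4: (0.147/0.328) × 337 = 151.0335
  x=5: (0.111/0.328) × 65 = 21.9970
  x=6: (0.053/0.328) × 300 = 48.4756
Sum = 380.0000 + 95.1890 + 151.0335 + 21.9970 + 48.4756 = 696.6951

696.70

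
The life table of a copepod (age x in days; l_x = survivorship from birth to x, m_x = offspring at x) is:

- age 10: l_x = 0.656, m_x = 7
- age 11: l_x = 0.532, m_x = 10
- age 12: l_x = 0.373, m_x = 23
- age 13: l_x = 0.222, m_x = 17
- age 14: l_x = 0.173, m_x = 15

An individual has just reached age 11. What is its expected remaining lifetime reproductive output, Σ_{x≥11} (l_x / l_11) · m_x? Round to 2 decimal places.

38.10

l_11 = 0.532. Conditional survival from age 11 to x is l_x / l_11.
  x=11: (0.532/0.532) × 10 = 10.0000
  x=12: (0.373/0.532) × 23 = 16.1259
  x=13: (0.222/0.532) × 17 = 7.0940
  x=14: (0.173/0.532) × 15 = 4.8778
Sum = 10.0000 + 16.1259 + 7.0940 + 4.8778 = 38.0977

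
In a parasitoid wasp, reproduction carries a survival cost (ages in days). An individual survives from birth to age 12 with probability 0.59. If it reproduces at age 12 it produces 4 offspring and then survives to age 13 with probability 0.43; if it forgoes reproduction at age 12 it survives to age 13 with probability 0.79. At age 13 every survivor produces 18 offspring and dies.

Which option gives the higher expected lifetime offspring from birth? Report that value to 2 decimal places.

8.39

breed at age 12: R₀ = 0.59 × (4 + 0.43 × 18) = 0.59 × 11.7400 = 6.9266
delay to age 13: R₀ = 0.59 × (0.79 × 18) = 0.59 × 14.2200 = 8.3898
Higher: delay to age 13 (8.3898).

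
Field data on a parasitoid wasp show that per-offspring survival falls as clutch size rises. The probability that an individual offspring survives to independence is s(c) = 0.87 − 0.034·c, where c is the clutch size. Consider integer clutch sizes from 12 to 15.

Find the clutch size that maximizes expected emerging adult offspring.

13

Expected emerging adult offspring = c × s(c):
  c=12: 12 × 0.462 = 5.544
  c=13: 13 × 0.428 = 5.564
  c=14: 14 × 0.394 = 5.516
  c=15: 15 × 0.360 = 5.400
Maximum at c = 13 (5.564 emerging adult offspring).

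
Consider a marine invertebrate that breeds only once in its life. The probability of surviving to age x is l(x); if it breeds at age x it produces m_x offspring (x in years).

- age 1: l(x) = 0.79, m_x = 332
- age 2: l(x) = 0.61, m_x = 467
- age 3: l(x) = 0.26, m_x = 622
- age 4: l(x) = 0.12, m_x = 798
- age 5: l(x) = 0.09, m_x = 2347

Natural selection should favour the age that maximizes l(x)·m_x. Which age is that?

Expected offspring if breeding at age x = l(x) × m_x:
  age 1: 0.79 × 332 = 262.280
  age 2: 0.61 × 467 = 284.870
  age 3: 0.26 × 622 = 161.720
  age 4: 0.12 × 798 = 95.760
  age 5: 0.09 × 2347 = 211.230
Maximum at age 2 (284.870).

2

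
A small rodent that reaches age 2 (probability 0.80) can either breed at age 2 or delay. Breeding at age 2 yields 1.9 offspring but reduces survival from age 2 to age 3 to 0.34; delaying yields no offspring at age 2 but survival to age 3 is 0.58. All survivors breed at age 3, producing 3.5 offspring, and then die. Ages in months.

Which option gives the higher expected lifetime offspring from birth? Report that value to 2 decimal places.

2.47

breed at age 2: R₀ = 0.80 × (1.9 + 0.34 × 3.5) = 0.80 × 3.0900 = 2.4720
delay to age 3: R₀ = 0.80 × (0.58 × 3.5) = 0.80 × 2.0300 = 1.6240
Higher: breed at age 2 (2.4720).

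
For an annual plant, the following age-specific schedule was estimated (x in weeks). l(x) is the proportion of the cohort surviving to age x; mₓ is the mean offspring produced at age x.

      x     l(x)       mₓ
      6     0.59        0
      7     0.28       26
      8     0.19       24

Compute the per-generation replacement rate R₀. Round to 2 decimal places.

R₀ = Σ l(x) mₓ:
  age 6: 0.59 × 0 = 0.0000
  age 7: 0.28 × 26 = 7.2800
  age 8: 0.19 × 24 = 4.5600
R₀ = 0.0000 + 7.2800 + 4.5600 = 11.8400

11.84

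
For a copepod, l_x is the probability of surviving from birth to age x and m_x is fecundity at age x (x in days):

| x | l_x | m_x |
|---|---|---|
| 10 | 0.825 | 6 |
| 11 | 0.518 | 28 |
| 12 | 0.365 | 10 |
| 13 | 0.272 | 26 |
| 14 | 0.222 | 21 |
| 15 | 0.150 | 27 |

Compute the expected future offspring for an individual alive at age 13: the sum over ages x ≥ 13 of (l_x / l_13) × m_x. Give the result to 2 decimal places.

58.03

l_13 = 0.272. Conditional survival from age 13 to x is l_x / l_13.
  x=13: (0.272/0.272) × 26 = 26.0000
  x=14: (0.222/0.272) × 21 = 17.1397
  x=15: (0.150/0.272) × 27 = 14.8897
Sum = 26.0000 + 17.1397 + 14.8897 = 58.0294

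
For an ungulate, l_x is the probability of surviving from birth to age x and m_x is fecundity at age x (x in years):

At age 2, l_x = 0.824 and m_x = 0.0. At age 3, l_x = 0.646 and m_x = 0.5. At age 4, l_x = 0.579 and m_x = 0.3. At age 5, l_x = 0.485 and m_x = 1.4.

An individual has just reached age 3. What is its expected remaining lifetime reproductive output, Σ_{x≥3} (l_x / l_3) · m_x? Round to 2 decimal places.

l_3 = 0.646. Conditional survival from age 3 to x is l_x / l_3.
  x=3: (0.646/0.646) × 0.5 = 0.5000
  x=4: (0.579/0.646) × 0.3 = 0.2689
  x=5: (0.485/0.646) × 1.4 = 1.0511
Sum = 0.5000 + 0.2689 + 1.0511 = 1.8200

1.82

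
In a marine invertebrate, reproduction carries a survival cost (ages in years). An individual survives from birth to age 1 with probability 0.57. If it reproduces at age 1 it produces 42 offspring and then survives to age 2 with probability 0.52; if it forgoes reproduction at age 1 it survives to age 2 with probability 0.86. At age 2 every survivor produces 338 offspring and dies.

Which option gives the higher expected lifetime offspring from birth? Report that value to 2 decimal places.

breed at age 1: R₀ = 0.57 × (42 + 0.52 × 338) = 0.57 × 217.7600 = 124.1232
delay to age 2: R₀ = 0.57 × (0.86 × 338) = 0.57 × 290.6800 = 165.6876
Higher: delay to age 2 (165.6876).

165.69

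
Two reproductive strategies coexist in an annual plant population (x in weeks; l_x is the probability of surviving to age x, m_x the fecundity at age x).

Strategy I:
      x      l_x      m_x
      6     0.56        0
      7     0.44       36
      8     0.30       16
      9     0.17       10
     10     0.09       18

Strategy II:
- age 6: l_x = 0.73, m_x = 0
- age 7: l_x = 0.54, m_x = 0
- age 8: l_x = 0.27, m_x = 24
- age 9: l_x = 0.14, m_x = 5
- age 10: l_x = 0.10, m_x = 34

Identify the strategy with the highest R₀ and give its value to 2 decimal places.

23.96

Strategy I: R₀ = 0.56×0 + 0.44×36 + 0.30×16 + 0.17×10 + 0.09×18 = 23.9600
Strategy II: R₀ = 0.73×0 + 0.54×0 + 0.27×24 + 0.14×5 + 0.10×34 = 10.5800
Highest R₀: strategy I with 23.9600.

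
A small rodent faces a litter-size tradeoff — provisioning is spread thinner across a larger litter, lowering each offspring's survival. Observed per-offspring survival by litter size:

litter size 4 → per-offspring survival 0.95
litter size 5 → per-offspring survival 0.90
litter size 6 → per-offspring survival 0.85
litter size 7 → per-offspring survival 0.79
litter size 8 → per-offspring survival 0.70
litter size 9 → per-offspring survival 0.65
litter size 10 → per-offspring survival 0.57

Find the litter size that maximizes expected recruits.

9

Expected recruits = c × s(c):
  c=4: 4 × 0.95 = 3.800
  c=5: 5 × 0.90 = 4.500
  c=6: 6 × 0.85 = 5.100
  c=7: 7 × 0.79 = 5.530
  c=8: 8 × 0.70 = 5.600
  c=9: 9 × 0.65 = 5.850
  c=10: 10 × 0.57 = 5.700
Maximum at c = 9 (5.850 recruits).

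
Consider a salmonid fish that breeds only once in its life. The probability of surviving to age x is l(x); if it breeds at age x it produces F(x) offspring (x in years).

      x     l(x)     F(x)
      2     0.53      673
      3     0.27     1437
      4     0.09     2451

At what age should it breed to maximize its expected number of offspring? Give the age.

Expected offspring if breeding at age x = l(x) × F(x):
  age 2: 0.53 × 673 = 356.690
  age 3: 0.27 × 1437 = 387.990
  age 4: 0.09 × 2451 = 220.590
Maximum at age 3 (387.990).

3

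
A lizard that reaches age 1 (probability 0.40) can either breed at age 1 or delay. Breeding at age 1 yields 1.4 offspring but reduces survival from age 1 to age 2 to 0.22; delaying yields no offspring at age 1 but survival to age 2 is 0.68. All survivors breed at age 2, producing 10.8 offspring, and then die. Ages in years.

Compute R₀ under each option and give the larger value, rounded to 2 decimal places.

2.94

breed at age 1: R₀ = 0.40 × (1.4 + 0.22 × 10.8) = 0.40 × 3.7760 = 1.5104
delay to age 2: R₀ = 0.40 × (0.68 × 10.8) = 0.40 × 7.3440 = 2.9376
Higher: delay to age 2 (2.9376).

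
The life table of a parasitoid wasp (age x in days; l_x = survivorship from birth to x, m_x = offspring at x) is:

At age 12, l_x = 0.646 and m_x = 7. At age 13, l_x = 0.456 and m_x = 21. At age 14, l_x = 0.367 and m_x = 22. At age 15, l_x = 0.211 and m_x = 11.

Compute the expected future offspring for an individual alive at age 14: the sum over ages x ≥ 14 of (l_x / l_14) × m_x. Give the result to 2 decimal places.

l_14 = 0.367. Conditional survival from age 14 to x is l_x / l_14.
  x=14: (0.367/0.367) × 22 = 22.0000
  x=15: (0.211/0.367) × 11 = 6.3243
Sum = 22.0000 + 6.3243 = 28.3243

28.32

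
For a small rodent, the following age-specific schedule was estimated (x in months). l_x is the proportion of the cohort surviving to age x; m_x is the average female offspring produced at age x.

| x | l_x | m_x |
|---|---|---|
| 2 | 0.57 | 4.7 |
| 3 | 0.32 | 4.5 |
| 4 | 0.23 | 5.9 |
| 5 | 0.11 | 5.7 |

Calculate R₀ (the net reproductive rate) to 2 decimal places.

6.10

R₀ = Σ l_x m_x:
  age 2: 0.57 × 4.7 = 2.6790
  age 3: 0.32 × 4.5 = 1.4400
  age 4: 0.23 × 5.9 = 1.3570
  age 5: 0.11 × 5.7 = 0.6270
R₀ = 2.6790 + 1.4400 + 1.3570 + 0.6270 = 6.1030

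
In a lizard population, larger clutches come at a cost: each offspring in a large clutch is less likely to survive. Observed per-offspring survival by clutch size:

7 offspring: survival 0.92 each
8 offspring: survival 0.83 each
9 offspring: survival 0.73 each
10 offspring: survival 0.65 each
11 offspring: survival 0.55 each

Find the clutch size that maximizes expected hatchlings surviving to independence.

Expected hatchlings surviving to independence = c × s(c):
  c=7: 7 × 0.92 = 6.440
  c=8: 8 × 0.83 = 6.640
  c=9: 9 × 0.73 = 6.570
  c=10: 10 × 0.65 = 6.500
  c=11: 11 × 0.55 = 6.050
Maximum at c = 8 (6.640 hatchlings surviving to independence).

8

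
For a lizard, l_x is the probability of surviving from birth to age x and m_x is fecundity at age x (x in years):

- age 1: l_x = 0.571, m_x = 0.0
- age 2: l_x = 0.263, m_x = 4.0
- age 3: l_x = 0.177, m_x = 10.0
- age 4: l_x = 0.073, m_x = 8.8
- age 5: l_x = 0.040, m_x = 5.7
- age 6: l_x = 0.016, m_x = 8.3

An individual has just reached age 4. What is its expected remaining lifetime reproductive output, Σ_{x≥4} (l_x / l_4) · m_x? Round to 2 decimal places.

13.74

l_4 = 0.073. Conditional survival from age 4 to x is l_x / l_4.
  x=4: (0.073/0.073) × 8.8 = 8.8000
  x=5: (0.040/0.073) × 5.7 = 3.1233
  x=6: (0.016/0.073) × 8.3 = 1.8192
Sum = 8.8000 + 3.1233 + 1.8192 = 13.7425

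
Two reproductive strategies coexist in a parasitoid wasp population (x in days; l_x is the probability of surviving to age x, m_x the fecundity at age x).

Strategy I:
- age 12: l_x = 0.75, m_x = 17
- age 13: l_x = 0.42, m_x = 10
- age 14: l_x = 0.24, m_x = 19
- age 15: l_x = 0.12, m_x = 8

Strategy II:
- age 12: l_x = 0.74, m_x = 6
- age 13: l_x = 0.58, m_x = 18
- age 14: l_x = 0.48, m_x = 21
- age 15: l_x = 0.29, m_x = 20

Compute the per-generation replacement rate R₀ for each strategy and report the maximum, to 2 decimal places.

30.76

Strategy I: R₀ = 0.75×17 + 0.42×10 + 0.24×19 + 0.12×8 = 22.4700
Strategy II: R₀ = 0.74×6 + 0.58×18 + 0.48×21 + 0.29×20 = 30.7600
Highest R₀: strategy II with 30.7600.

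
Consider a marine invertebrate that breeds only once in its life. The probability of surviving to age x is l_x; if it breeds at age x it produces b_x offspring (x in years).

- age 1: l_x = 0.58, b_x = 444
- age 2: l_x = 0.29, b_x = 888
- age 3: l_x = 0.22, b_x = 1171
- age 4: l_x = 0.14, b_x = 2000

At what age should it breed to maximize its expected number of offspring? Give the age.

Expected offspring if breeding at age x = l_x × b_x:
  age 1: 0.58 × 444 = 257.520
  age 2: 0.29 × 888 = 257.520
  age 3: 0.22 × 1171 = 257.620
  age 4: 0.14 × 2000 = 280.000
Maximum at age 4 (280.000).

4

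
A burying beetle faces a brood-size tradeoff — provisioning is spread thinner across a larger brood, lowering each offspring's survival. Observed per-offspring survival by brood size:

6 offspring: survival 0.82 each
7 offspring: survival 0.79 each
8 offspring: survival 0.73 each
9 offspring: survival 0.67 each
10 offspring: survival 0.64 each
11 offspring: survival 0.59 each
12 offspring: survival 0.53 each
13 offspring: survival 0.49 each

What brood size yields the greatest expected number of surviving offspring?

Expected surviving offspring = c × s(c):
  c=6: 6 × 0.82 = 4.920
  c=7: 7 × 0.79 = 5.530
  c=8: 8 × 0.73 = 5.840
  c=9: 9 × 0.67 = 6.030
  c=10: 10 × 0.64 = 6.400
  c=11: 11 × 0.59 = 6.490
  c=12: 12 × 0.53 = 6.360
  c=13: 13 × 0.49 = 6.370
Maximum at c = 11 (6.490 surviving offspring).

11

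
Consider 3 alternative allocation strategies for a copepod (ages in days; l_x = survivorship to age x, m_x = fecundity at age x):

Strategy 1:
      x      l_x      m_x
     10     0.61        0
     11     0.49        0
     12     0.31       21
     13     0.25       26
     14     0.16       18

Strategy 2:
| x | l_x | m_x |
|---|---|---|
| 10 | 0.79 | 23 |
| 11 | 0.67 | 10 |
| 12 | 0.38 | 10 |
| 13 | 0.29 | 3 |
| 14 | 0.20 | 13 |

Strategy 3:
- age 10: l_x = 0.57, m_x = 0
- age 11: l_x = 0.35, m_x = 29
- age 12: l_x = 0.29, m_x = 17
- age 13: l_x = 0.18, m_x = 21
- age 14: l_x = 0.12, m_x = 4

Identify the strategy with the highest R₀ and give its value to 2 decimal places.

32.14

Strategy 1: R₀ = 0.61×0 + 0.49×0 + 0.31×21 + 0.25×26 + 0.16×18 = 15.8900
Strategy 2: R₀ = 0.79×23 + 0.67×10 + 0.38×10 + 0.29×3 + 0.20×13 = 32.1400
Strategy 3: R₀ = 0.57×0 + 0.35×29 + 0.29×17 + 0.18×21 + 0.12×4 = 19.3400
Highest R₀: strategy 2 with 32.1400.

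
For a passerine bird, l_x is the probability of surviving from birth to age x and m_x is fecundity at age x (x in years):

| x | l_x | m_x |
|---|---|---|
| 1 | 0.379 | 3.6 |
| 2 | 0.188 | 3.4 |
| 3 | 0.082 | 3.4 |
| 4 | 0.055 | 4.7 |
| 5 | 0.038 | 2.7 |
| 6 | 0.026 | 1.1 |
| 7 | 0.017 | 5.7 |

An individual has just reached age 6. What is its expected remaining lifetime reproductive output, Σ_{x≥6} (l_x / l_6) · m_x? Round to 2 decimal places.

l_6 = 0.026. Conditional survival from age 6 to x is l_x / l_6.
  x=6: (0.026/0.026) × 1.1 = 1.1000
  x=7: (0.017/0.026) × 5.7 = 3.7269
Sum = 1.1000 + 3.7269 = 4.8269

4.83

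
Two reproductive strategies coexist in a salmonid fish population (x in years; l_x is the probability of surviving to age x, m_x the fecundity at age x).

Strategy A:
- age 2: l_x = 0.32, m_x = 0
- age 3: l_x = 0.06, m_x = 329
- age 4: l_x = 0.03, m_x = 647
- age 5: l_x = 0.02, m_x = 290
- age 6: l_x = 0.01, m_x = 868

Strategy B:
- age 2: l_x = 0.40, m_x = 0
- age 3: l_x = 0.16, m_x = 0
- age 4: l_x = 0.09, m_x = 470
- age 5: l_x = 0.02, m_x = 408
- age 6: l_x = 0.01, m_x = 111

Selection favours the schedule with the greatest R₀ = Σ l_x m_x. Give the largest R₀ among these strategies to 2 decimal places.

53.63

Strategy A: R₀ = 0.32×0 + 0.06×329 + 0.03×647 + 0.02×290 + 0.01×868 = 53.6300
Strategy B: R₀ = 0.40×0 + 0.16×0 + 0.09×470 + 0.02×408 + 0.01×111 = 51.5700
Highest R₀: strategy A with 53.6300.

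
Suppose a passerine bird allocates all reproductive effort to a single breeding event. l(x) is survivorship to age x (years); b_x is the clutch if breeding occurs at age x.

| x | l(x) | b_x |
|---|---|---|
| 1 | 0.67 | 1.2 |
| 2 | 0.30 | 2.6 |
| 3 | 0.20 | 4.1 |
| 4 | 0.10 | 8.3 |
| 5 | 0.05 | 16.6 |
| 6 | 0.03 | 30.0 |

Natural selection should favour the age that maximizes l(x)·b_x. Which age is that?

Expected offspring if breeding at age x = l(x) × b_x:
  age 1: 0.67 × 1.2 = 0.804
  age 2: 0.30 × 2.6 = 0.780
  age 3: 0.20 × 4.1 = 0.820
  age 4: 0.10 × 8.3 = 0.830
  age 5: 0.05 × 16.6 = 0.830
  age 6: 0.03 × 30.0 = 0.900
Maximum at age 6 (0.900).

6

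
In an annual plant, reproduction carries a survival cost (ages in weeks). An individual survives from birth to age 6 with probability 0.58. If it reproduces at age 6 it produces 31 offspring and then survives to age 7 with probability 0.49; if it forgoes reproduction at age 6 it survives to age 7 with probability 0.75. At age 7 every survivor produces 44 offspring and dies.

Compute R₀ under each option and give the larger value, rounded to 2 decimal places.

breed at age 6: R₀ = 0.58 × (31 + 0.49 × 44) = 0.58 × 52.5600 = 30.4848
delay to age 7: R₀ = 0.58 × (0.75 × 44) = 0.58 × 33.0000 = 19.1400
Higher: breed at age 6 (30.4848).

30.48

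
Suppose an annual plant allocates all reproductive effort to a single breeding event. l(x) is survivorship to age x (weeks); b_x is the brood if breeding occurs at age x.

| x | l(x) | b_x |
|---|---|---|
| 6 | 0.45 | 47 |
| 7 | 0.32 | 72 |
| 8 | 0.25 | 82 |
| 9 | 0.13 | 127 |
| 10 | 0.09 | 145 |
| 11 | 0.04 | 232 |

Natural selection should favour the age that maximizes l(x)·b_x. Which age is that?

Expected offspring if breeding at age x = l(x) × b_x:
  age 6: 0.45 × 47 = 21.150
  age 7: 0.32 × 72 = 23.040
  age 8: 0.25 × 82 = 20.500
  age 9: 0.13 × 127 = 16.510
  age 10: 0.09 × 145 = 13.050
  age 11: 0.04 × 232 = 9.280
Maximum at age 7 (23.040).

7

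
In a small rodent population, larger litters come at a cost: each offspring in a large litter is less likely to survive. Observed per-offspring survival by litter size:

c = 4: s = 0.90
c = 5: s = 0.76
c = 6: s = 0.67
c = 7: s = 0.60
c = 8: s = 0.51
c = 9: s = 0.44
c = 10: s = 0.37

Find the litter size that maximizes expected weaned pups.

7

Expected weaned pups = c × s(c):
  c=4: 4 × 0.90 = 3.600
  c=5: 5 × 0.76 = 3.800
  c=6: 6 × 0.67 = 4.020
  c=7: 7 × 0.60 = 4.200
  c=8: 8 × 0.51 = 4.080
  c=9: 9 × 0.44 = 3.960
  c=10: 10 × 0.37 = 3.700
Maximum at c = 7 (4.200 weaned pups).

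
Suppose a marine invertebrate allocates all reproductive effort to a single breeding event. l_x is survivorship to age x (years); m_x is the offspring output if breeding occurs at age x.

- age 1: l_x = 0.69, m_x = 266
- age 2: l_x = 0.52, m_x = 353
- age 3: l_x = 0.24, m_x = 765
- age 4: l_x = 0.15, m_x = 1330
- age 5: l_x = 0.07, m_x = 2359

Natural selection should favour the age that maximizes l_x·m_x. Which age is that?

4

Expected offspring if breeding at age x = l_x × m_x:
  age 1: 0.69 × 266 = 183.540
  age 2: 0.52 × 353 = 183.560
  age 3: 0.24 × 765 = 183.600
  age 4: 0.15 × 1330 = 199.500
  age 5: 0.07 × 2359 = 165.130
Maximum at age 4 (199.500).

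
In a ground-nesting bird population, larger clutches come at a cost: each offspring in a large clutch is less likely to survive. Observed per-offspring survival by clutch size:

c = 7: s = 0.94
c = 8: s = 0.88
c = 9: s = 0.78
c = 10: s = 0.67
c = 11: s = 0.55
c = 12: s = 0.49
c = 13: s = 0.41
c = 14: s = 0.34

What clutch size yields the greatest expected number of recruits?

Expected recruits = c × s(c):
  c=7: 7 × 0.94 = 6.580
  c=8: 8 × 0.88 = 7.040
  c=9: 9 × 0.78 = 7.020
  c=10: 10 × 0.67 = 6.700
  c=11: 11 × 0.55 = 6.050
  c=12: 12 × 0.49 = 5.880
  c=13: 13 × 0.41 = 5.330
  c=14: 14 × 0.34 = 4.760
Maximum at c = 8 (7.040 recruits).

8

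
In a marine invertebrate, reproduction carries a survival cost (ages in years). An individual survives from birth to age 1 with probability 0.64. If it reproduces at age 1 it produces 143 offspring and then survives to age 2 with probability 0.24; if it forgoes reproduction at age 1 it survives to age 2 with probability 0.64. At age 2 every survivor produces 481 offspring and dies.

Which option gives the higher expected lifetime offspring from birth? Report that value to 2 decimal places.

197.02

breed at age 1: R₀ = 0.64 × (143 + 0.24 × 481) = 0.64 × 258.4400 = 165.4016
delay to age 2: R₀ = 0.64 × (0.64 × 481) = 0.64 × 307.8400 = 197.0176
Higher: delay to age 2 (197.0176).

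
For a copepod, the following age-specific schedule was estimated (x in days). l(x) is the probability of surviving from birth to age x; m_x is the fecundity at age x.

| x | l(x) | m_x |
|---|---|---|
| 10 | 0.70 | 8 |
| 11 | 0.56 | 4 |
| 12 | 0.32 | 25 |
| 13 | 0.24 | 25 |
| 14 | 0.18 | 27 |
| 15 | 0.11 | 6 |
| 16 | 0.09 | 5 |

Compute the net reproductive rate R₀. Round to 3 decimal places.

R₀ = Σ l(x) m_x:
  age 10: 0.70 × 8 = 5.6000
  age 11: 0.56 × 4 = 2.2400
  age 12: 0.32 × 25 = 8.0000
  age 13: 0.24 × 25 = 6.0000
  age 14: 0.18 × 27 = 4.8600
  age 15: 0.11 × 6 = 0.6600
  age 16: 0.09 × 5 = 0.4500
R₀ = 5.6000 + 2.2400 + 8.0000 + 6.0000 + 4.8600 + 0.6600 + 0.4500 = 27.8100

27.810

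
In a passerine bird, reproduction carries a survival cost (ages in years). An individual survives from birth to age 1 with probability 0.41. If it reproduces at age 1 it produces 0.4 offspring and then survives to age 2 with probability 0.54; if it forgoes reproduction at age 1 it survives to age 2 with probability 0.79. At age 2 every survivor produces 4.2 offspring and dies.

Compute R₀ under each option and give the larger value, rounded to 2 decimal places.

breed at age 1: R₀ = 0.41 × (0.4 + 0.54 × 4.2) = 0.41 × 2.6680 = 1.0939
delay to age 2: R₀ = 0.41 × (0.79 × 4.2) = 0.41 × 3.3180 = 1.3604
Higher: delay to age 2 (1.3604).

1.36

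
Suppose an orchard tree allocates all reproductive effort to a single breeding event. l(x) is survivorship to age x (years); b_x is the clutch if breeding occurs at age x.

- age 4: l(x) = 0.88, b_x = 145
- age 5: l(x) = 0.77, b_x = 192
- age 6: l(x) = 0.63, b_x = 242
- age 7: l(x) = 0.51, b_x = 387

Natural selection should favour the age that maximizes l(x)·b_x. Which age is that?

Expected offspring if breeding at age x = l(x) × b_x:
  age 4: 0.88 × 145 = 127.600
  age 5: 0.77 × 192 = 147.840
  age 6: 0.63 × 242 = 152.460
  age 7: 0.51 × 387 = 197.370
Maximum at age 7 (197.370).

7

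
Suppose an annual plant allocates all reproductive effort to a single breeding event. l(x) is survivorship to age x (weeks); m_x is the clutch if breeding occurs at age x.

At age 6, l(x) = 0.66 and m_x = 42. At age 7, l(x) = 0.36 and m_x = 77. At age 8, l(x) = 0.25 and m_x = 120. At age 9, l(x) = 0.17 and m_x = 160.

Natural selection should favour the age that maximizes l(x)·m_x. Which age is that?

8

Expected offspring if breeding at age x = l(x) × m_x:
  age 6: 0.66 × 42 = 27.720
  age 7: 0.36 × 77 = 27.720
  age 8: 0.25 × 120 = 30.000
  age 9: 0.17 × 160 = 27.200
Maximum at age 8 (30.000).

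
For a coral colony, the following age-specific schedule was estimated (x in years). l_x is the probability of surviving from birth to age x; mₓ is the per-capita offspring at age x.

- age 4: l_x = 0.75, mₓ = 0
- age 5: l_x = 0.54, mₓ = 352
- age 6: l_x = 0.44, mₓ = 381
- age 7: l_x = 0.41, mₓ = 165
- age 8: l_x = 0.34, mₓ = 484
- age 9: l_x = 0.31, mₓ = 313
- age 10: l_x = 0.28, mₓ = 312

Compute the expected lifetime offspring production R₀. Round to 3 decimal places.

774.320

R₀ = Σ l_x mₓ:
  age 4: 0.75 × 0 = 0.0000
  age 5: 0.54 × 352 = 190.0800
  age 6: 0.44 × 381 = 167.6400
  age 7: 0.41 × 165 = 67.6500
  age 8: 0.34 × 484 = 164.5600
  age 9: 0.31 × 313 = 97.0300
  age 10: 0.28 × 312 = 87.3600
R₀ = 0.0000 + 190.0800 + 167.6400 + 67.6500 + 164.5600 + 97.0300 + 87.3600 = 774.3200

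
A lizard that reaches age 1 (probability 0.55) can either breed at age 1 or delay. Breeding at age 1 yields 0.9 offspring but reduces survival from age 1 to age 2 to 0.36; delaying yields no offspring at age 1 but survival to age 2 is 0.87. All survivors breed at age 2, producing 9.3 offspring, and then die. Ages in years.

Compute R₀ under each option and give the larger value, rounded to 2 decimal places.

breed at age 1: R₀ = 0.55 × (0.9 + 0.36 × 9.3) = 0.55 × 4.2480 = 2.3364
delay to age 2: R₀ = 0.55 × (0.87 × 9.3) = 0.55 × 8.0910 = 4.4501
Higher: delay to age 2 (4.4501).

4.45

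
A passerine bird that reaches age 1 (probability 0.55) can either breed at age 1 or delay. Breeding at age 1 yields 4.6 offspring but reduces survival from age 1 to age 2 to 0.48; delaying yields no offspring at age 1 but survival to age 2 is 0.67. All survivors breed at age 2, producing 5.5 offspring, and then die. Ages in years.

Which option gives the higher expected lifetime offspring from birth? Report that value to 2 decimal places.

3.98

breed at age 1: R₀ = 0.55 × (4.6 + 0.48 × 5.5) = 0.55 × 7.2400 = 3.9820
delay to age 2: R₀ = 0.55 × (0.67 × 5.5) = 0.55 × 3.6850 = 2.0268
Higher: breed at age 1 (3.9820).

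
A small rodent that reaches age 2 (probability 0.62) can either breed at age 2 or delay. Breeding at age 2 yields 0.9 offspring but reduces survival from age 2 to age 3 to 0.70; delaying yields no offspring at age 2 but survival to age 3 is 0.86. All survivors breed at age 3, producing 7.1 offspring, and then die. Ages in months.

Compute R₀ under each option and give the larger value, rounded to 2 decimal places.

breed at age 2: R₀ = 0.62 × (0.9 + 0.70 × 7.1) = 0.62 × 5.8700 = 3.6394
delay to age 3: R₀ = 0.62 × (0.86 × 7.1) = 0.62 × 6.1060 = 3.7857
Higher: delay to age 3 (3.7857).

3.79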